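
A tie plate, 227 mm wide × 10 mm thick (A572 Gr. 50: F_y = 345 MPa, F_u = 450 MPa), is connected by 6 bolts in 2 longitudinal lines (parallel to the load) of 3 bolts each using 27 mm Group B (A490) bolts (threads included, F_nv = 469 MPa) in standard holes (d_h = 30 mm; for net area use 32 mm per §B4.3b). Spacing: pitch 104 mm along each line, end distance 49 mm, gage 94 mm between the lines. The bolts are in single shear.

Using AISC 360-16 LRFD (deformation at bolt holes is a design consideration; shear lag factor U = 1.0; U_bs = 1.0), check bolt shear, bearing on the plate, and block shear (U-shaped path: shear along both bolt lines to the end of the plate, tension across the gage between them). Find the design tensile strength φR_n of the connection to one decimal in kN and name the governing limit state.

926.1 kN (block shear governs)

Bolt shear: A_b = π(27)²/4 = 572.56 mm². φR_n = 0.75 × 469 × 572.56 × 6 × 1 = 1208.4 kN.
Bearing (10 mm plate, F_u = 450 MPa): end bolts L_c = 49 − 30/2 = 34, R_n = min(1.2×34×10×450, 2.4×27×10×450) = 183.6 kN/bolt; interior L_c = 104 − 30 = 74, R_n = 291.6 kN/bolt. φR_n = 0.75 × (2×183.6 + 4×291.6) = 1150.2 kN.
Block shear: shear path 2×[49+2×104] = 2×257 mm, A_gv = 5140, A_nv = 2×(257 − 2.5×32)×10 = 3540 mm²; tension across gage: (94 − 1×32)×10 = 620 mm². R_n = min(0.6×450×3540, 0.6×345×5140) + 1.0×450×620 = min(955.8, 1064) + 279 = 1234.8 kN. φR_n = 0.75 × 1234.8 = 926.1 kN.
Governing: min(1208.4, 1150.2, 926.1) = 926.1 kN → block shear.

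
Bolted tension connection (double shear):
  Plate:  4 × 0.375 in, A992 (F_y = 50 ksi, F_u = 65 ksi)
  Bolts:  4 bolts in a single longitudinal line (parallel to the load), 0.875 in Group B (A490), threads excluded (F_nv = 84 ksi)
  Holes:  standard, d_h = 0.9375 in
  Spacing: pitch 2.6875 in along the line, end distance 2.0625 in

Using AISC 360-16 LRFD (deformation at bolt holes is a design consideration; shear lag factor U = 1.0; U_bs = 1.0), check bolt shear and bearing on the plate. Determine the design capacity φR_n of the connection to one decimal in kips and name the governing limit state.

150.1 kips (bearing governs)

Bolt shear: A_b = π(0.875)²/4 = 0.60132 in². φR_n = 0.75 × 84 × 0.60132 × 4 × 2 = 303.1 kips.
Bearing (0.375 in plate, F_u = 65 ksi): end bolts L_c = 2.0625 − 0.9375/2 = 1.59375, R_n = min(1.2×1.59375×0.375×65, 2.4×0.875×0.375×65) = 46.617 kips/bolt; interior L_c = 2.6875 − 0.9375 = 1.75, R_n = 51.188 kips/bolt. φR_n = 0.75 × (1×46.617 + 3×51.188) = 150.1 kips.
Governing: min(303.1, 150.1) = 150.1 kips → bearing.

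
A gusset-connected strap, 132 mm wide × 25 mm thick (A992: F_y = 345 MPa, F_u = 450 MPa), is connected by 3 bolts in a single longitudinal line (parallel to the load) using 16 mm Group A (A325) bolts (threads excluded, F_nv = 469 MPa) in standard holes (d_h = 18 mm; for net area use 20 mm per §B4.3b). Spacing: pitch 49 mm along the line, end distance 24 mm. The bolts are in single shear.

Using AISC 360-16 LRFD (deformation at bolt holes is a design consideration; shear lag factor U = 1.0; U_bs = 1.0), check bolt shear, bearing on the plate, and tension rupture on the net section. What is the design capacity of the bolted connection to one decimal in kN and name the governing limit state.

212.2 kN (bolt shear governs)

Bolt shear: A_b = π(16)²/4 = 201.06 mm². φR_n = 0.75 × 469 × 201.06 × 3 × 1 = 212.2 kN.
Bearing (25 mm plate, F_u = 450 MPa): end bolts L_c = 24 − 18/2 = 15, R_n = min(1.2×15×25×450, 2.4×16×25×450) = 202.5 kN/bolt; interior L_c = 49 − 18 = 31, R_n = 418.5 kN/bolt. φR_n = 0.75 × (1×202.5 + 2×418.5) = 779.6 kN.
Tension rupture (net): A_n = (132 − 1×20)×25 = 2800 mm² (U = 1.0, A_e = A_n). φR_n = 0.75 × 450 × 2800 = 945.0 kN.
Governing: min(212.2, 779.6, 945.0) = 212.2 kN → bolt shear.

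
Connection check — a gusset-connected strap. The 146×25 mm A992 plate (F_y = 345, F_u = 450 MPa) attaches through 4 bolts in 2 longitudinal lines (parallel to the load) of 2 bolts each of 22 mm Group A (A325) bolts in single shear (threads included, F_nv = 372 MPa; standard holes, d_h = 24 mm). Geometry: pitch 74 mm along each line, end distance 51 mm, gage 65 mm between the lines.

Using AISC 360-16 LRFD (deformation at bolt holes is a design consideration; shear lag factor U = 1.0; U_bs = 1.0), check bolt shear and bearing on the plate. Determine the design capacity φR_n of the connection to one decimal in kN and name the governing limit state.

424.2 kN (bolt shear governs)

Bolt shear: A_b = π(22)²/4 = 380.13 mm². φR_n = 0.75 × 372 × 380.13 × 4 × 1 = 424.2 kN.
Bearing (25 mm plate, F_u = 450 MPa): end bolts L_c = 51 − 24/2 = 39, R_n = min(1.2×39×25×450, 2.4×22×25×450) = 526.5 kN/bolt; interior L_c = 74 − 24 = 50, R_n = 594 kN/bolt. φR_n = 0.75 × (2×526.5 + 2×594) = 1680.8 kN.
Governing: min(424.2, 1680.8) = 424.2 kN → bolt shear.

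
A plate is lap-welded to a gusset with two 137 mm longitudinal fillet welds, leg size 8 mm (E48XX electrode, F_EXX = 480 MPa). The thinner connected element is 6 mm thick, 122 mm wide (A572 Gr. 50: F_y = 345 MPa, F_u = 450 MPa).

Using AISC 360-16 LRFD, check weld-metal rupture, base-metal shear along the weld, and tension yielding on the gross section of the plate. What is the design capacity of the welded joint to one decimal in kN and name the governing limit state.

Weld metal: throat = 0.707×8 = 5.656 mm, L = 2×137 = 274 mm. φR_n = 0.75 × 0.6 × 480 × 5.656 × 274 = 334.7 kN.
Base metal shear (6 mm plate): yield φR_n = 1.0×0.6×345×6×274 = 340.3 kN; rupture φR_n = 0.75×0.6×450×6×274 = 332.9 kN; take 332.9 kN (rupture).
Tension yield (gross): A_g = 122×6 = 732 mm². φR_n = 0.90 × 345 × 732 = 227.3 kN.
Governing: min(334.7, 332.9, 227.3) = 227.3 kN → gross-section yield.

227.3 kN (gross-section yield governs)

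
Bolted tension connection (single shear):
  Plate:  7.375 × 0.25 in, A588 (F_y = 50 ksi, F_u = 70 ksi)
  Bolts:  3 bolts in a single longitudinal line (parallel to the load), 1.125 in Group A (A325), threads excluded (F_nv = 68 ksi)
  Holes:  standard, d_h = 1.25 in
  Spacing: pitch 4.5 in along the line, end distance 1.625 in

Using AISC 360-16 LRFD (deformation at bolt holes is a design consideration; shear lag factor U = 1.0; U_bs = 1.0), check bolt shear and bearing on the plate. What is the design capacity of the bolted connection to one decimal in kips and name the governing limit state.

Bolt shear: A_b = π(1.125)²/4 = 0.99402 in². φR_n = 0.75 × 68 × 0.99402 × 3 × 1 = 152.1 kips.
Bearing (0.25 in plate, F_u = 70 ksi): end bolts L_c = 1.625 − 1.25/2 = 1, R_n = min(1.2×1×0.25×70, 2.4×1.125×0.25×70) = 21 kips/bolt; interior L_c = 4.5 − 1.25 = 3.25, R_n = 47.25 kips/bolt. φR_n = 0.75 × (1×21 + 2×47.25) = 86.6 kips.
Governing: min(152.1, 86.6) = 86.6 kips → bearing.

86.6 kips (bearing governs)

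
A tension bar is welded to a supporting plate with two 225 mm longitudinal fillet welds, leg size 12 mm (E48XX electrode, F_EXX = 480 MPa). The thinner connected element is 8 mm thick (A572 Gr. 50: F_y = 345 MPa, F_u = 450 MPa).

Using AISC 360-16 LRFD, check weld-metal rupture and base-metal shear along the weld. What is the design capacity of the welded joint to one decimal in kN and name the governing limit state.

729.0 kN (base-metal shear governs)

Weld metal: throat = 0.707×12 = 8.484 mm, L = 2×225 = 450 mm. φR_n = 0.75 × 0.6 × 480 × 8.484 × 450 = 824.6 kN.
Base metal shear (8 mm plate): yield φR_n = 1.0×0.6×345×8×450 = 745.2 kN; rupture φR_n = 0.75×0.6×450×8×450 = 729.0 kN; take 729.0 kN (rupture).
Governing: min(824.6, 729.0) = 729.0 kN → base-metal shear.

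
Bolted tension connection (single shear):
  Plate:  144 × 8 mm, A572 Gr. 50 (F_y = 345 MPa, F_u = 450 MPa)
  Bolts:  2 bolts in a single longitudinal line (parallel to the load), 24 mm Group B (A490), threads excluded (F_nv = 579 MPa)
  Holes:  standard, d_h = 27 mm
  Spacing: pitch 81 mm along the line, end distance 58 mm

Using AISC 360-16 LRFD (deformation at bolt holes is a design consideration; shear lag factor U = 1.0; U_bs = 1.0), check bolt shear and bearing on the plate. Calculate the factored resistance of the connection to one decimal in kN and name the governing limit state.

Bolt shear: A_b = π(24)²/4 = 452.39 mm². φR_n = 0.75 × 579 × 452.39 × 2 × 1 = 392.9 kN.
Bearing (8 mm plate, F_u = 450 MPa): end bolts L_c = 58 − 27/2 = 44.5, R_n = min(1.2×44.5×8×450, 2.4×24×8×450) = 192.24 kN/bolt; interior L_c = 81 − 27 = 54, R_n = 207.36 kN/bolt. φR_n = 0.75 × (1×192.24 + 1×207.36) = 299.7 kN.
Governing: min(392.9, 299.7) = 299.7 kN → bearing.

299.7 kN (bearing governs)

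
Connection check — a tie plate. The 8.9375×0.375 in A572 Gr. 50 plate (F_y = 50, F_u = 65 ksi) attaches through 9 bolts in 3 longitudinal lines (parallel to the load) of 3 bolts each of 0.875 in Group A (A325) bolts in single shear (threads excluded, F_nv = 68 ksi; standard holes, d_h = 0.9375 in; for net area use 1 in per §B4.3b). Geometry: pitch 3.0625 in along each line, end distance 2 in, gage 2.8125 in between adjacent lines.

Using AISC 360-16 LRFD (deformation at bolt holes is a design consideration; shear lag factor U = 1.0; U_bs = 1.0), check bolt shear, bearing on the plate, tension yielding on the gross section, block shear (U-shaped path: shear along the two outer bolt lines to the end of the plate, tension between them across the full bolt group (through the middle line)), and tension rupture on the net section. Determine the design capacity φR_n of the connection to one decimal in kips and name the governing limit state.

108.5 kips (net-section rupture governs)

Bolt shear: A_b = π(0.875)²/4 = 0.60132 in². φR_n = 0.75 × 68 × 0.60132 × 9 × 1 = 276.0 kips.
Bearing (0.375 in plate, F_u = 65 ksi): end bolts L_c = 2 − 0.9375/2 = 1.53125, R_n = min(1.2×1.53125×0.375×65, 2.4×0.875×0.375×65) = 44.789 kips/bolt; interior L_c = 3.0625 − 0.9375 = 2.125, R_n = 51.188 kips/bolt. φR_n = 0.75 × (3×44.789 + 6×51.188) = 331.1 kips.
Tension yield (gross): A_g = 8.9375×0.375 = 3.3516 in². φR_n = 0.90 × 50 × 3.3516 = 150.8 kips.
Block shear: shear path 2×[2+2×3.0625] = 2×8.125 in, A_gv = 6.0938, A_nv = 2×(8.125 − 2.5×1)×0.375 = 4.2188 in²; tension across gage: (5.625 − 2×1)×0.375 = 1.3594 in². R_n = min(0.6×65×4.2188, 0.6×50×6.0938) + 1.0×65×1.3594 = min(164.53, 182.81) + 88.361 = 252.89 kips. φR_n = 0.75 × 252.89 = 189.7 kips.
Tension rupture (net): A_n = (8.9375 − 3×1)×0.375 = 2.2266 in² (U = 1.0, A_e = A_n). φR_n = 0.75 × 65 × 2.2266 = 108.5 kips.
Governing: min(276.0, 331.1, 150.8, 189.7, 108.5) = 108.5 kips → net-section rupture.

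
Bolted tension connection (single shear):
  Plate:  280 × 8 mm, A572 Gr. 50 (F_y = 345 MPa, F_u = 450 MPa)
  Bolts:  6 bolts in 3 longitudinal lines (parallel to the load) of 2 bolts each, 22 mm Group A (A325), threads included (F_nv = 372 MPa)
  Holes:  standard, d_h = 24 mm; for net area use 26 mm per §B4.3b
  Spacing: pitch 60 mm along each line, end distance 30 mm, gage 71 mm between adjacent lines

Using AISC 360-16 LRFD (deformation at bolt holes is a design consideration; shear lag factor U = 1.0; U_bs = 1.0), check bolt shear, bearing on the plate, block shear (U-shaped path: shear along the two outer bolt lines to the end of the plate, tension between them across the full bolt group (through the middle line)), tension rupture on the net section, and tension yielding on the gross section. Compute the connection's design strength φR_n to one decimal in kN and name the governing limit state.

408.2 kN (block shear governs)

Bolt shear: A_b = π(22)²/4 = 380.13 mm². φR_n = 0.75 × 372 × 380.13 × 6 × 1 = 636.3 kN.
Bearing (8 mm plate, F_u = 450 MPa): end bolts L_c = 30 − 24/2 = 18, R_n = min(1.2×18×8×450, 2.4×22×8×450) = 77.76 kN/bolt; interior L_c = 60 − 24 = 36, R_n = 155.52 kN/bolt. φR_n = 0.75 × (3×77.76 + 3×155.52) = 524.9 kN.
Block shear: shear path 2×[30+1×60] = 2×90 mm, A_gv = 1440, A_nv = 2×(90 − 1.5×26)×8 = 816 mm²; tension across gage: (142 − 2×26)×8 = 720 mm². R_n = min(0.6×450×816, 0.6×345×1440) + 1.0×450×720 = min(220.32, 298.08) + 324 = 544.32 kN. φR_n = 0.75 × 544.32 = 408.2 kN.
Tension rupture (net): A_n = (280 − 3×26)×8 = 1616 mm² (U = 1.0, A_e = A_n). φR_n = 0.75 × 450 × 1616 = 545.4 kN.
Tension yield (gross): A_g = 280×8 = 2240 mm². φR_n = 0.90 × 345 × 2240 = 695.5 kN.
Governing: min(636.3, 524.9, 408.2, 545.4, 695.5) = 408.2 kN → block shear.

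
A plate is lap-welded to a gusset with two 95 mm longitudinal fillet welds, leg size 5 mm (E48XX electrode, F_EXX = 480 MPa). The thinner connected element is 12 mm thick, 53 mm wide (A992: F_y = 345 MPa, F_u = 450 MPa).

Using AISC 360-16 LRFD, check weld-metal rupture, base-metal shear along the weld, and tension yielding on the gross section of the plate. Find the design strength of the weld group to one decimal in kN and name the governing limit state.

145.1 kN (weld metal governs)

Weld metal: throat = 0.707×5 = 3.535 mm, L = 2×95 = 190 mm. φR_n = 0.75 × 0.6 × 480 × 3.535 × 190 = 145.1 kN.
Base metal shear (12 mm plate): yield φR_n = 1.0×0.6×345×12×190 = 472.0 kN; rupture φR_n = 0.75×0.6×450×12×190 = 461.7 kN; take 461.7 kN (rupture).
Tension yield (gross): A_g = 53×12 = 636 mm². φR_n = 0.90 × 345 × 636 = 197.5 kN.
Governing: min(145.1, 461.7, 197.5) = 145.1 kN → weld metal.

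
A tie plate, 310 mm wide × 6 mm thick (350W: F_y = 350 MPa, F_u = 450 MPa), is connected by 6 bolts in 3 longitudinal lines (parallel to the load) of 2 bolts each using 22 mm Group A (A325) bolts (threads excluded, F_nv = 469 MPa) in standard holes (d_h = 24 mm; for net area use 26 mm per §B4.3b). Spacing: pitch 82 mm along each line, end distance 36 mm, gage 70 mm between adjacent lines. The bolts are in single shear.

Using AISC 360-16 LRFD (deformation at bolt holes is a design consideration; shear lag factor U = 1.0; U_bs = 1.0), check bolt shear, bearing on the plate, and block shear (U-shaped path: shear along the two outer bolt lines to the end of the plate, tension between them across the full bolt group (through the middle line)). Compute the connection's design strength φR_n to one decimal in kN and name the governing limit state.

370.2 kN (block shear governs)

Bolt shear: A_b = π(22)²/4 = 380.13 mm². φR_n = 0.75 × 469 × 380.13 × 6 × 1 = 802.3 kN.
Bearing (6 mm plate, F_u = 450 MPa): end bolts L_c = 36 − 24/2 = 24, R_n = min(1.2×24×6×450, 2.4×22×6×450) = 77.76 kN/bolt; interior L_c = 82 − 24 = 58, R_n = 142.56 kN/bolt. φR_n = 0.75 × (3×77.76 + 3×142.56) = 495.7 kN.
Block shear: shear path 2×[36+1×82] = 2×118 mm, A_gv = 1416, A_nv = 2×(118 − 1.5×26)×6 = 948 mm²; tension across gage: (140 − 2×26)×6 = 528 mm². R_n = min(0.6×450×948, 0.6×350×1416) + 1.0×450×528 = min(255.96, 297.36) + 237.6 = 493.56 kN. φR_n = 0.75 × 493.56 = 370.2 kN.
Governing: min(802.3, 495.7, 370.2) = 370.2 kN → block shear.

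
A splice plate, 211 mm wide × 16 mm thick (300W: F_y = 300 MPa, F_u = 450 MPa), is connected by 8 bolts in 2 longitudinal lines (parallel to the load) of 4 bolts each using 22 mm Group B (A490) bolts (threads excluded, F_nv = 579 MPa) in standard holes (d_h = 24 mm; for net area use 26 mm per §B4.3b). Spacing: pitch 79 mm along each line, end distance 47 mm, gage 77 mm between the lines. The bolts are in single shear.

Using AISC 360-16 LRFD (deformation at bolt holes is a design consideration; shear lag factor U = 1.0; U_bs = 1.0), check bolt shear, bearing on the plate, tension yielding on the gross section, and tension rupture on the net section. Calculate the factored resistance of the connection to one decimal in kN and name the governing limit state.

858.6 kN (net-section rupture governs)

Bolt shear: A_b = π(22)²/4 = 380.13 mm². φR_n = 0.75 × 579 × 380.13 × 8 × 1 = 1320.6 kN.
Bearing (16 mm plate, F_u = 450 MPa): end bolts L_c = 47 − 24/2 = 35, R_n = min(1.2×35×16×450, 2.4×22×16×450) = 302.4 kN/bolt; interior L_c = 79 − 24 = 55, R_n = 380.16 kN/bolt. φR_n = 0.75 × (2×302.4 + 6×380.16) = 2164.3 kN.
Tension yield (gross): A_g = 211×16 = 3376 mm². φR_n = 0.90 × 300 × 3376 = 911.5 kN.
Tension rupture (net): A_n = (211 − 2×26)×16 = 2544 mm² (U = 1.0, A_e = A_n). φR_n = 0.75 × 450 × 2544 = 858.6 kN.
Governing: min(1320.6, 2164.3, 911.5, 858.6) = 858.6 kN → net-section rupture.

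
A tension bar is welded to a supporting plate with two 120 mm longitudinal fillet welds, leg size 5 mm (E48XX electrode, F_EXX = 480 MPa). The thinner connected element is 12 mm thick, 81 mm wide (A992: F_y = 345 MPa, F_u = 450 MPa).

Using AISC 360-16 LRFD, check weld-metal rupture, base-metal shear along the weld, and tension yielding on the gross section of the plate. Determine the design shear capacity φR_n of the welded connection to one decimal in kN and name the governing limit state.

Weld metal: throat = 0.707×5 = 3.535 mm, L = 2×120 = 240 mm. φR_n = 0.75 × 0.6 × 480 × 3.535 × 240 = 183.3 kN.
Base metal shear (12 mm plate): yield φR_n = 1.0×0.6×345×12×240 = 596.2 kN; rupture φR_n = 0.75×0.6×450×12×240 = 583.2 kN; take 583.2 kN (rupture).
Tension yield (gross): A_g = 81×12 = 972 mm². φR_n = 0.90 × 345 × 972 = 301.8 kN.
Governing: min(183.3, 583.2, 301.8) = 183.3 kN → weld metal.

183.3 kN (weld metal governs)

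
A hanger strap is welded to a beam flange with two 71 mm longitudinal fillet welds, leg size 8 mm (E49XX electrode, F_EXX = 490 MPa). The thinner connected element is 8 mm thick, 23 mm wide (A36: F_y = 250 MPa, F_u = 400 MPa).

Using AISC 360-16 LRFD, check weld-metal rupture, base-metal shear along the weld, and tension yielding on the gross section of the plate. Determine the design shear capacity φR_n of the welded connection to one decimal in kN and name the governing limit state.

Weld metal: throat = 0.707×8 = 5.656 mm, L = 2×71 = 142 mm. φR_n = 0.75 × 0.6 × 490 × 5.656 × 142 = 177.1 kN.
Base metal shear (8 mm plate): yield φR_n = 1.0×0.6×250×8×142 = 170.4 kN; rupture φR_n = 0.75×0.6×400×8×142 = 204.5 kN; take 170.4 kN (yield).
Tension yield (gross): A_g = 23×8 = 184 mm². φR_n = 0.90 × 250 × 184 = 41.4 kN.
Governing: min(177.1, 170.4, 41.4) = 41.4 kN → gross-section yield.

41.4 kN (gross-section yield governs)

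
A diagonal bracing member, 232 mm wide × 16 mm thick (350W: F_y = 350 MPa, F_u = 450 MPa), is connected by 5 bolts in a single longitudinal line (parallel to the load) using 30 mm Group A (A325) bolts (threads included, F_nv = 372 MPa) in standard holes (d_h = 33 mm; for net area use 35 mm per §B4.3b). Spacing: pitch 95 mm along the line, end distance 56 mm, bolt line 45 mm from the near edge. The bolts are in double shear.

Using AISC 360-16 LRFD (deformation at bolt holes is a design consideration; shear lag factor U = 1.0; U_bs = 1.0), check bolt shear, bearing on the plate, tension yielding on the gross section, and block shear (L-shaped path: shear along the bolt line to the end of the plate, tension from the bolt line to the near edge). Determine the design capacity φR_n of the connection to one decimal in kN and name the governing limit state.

1050.8 kN (block shear governs)

Bolt shear: A_b = π(30)²/4 = 706.86 mm². φR_n = 0.75 × 372 × 706.86 × 5 × 2 = 1972.1 kN.
Bearing (16 mm plate, F_u = 450 MPa): end bolts L_c = 56 − 33/2 = 39.5, R_n = min(1.2×39.5×16×450, 2.4×30×16×450) = 341.28 kN/bolt; interior L_c = 95 − 33 = 62, R_n = 518.4 kN/bolt. φR_n = 0.75 × (1×341.28 + 4×518.4) = 1811.2 kN.
Tension yield (gross): A_g = 232×16 = 3712 mm². φR_n = 0.90 × 350 × 3712 = 1169.3 kN.
Block shear: shear path 1×[56+4×95] = 1×436 mm, A_gv = 6976, A_nv = 1×(436 − 4.5×35)×16 = 4456 mm²; tension to near edge: (45 − 0.5×35)×16 = 440 mm². R_n = min(0.6×450×4456, 0.6×350×6976) + 1.0×450×440 = min(1203.1, 1465) + 198 = 1401.1 kN. φR_n = 0.75 × 1401.1 = 1050.8 kN.
Governing: min(1972.1, 1811.2, 1169.3, 1050.8) = 1050.8 kN → block shear.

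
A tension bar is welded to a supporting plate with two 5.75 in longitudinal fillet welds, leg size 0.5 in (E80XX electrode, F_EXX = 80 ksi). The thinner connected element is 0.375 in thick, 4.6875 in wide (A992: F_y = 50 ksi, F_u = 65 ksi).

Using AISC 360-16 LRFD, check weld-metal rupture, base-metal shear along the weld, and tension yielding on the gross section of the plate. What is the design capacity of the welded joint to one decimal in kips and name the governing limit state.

Weld metal: throat = 0.707×0.5 = 0.3535 in, L = 2×5.75 = 11.5 in. φR_n = 0.75 × 0.6 × 80 × 0.3535 × 11.5 = 146.3 kips.
Base metal shear (0.375 in plate): yield φR_n = 1.0×0.6×50×0.375×11.5 = 129.4 kips; rupture φR_n = 0.75×0.6×65×0.375×11.5 = 126.1 kips; take 126.1 kips (rupture).
Tension yield (gross): A_g = 4.6875×0.375 = 1.7578 in². φR_n = 0.90 × 50 × 1.7578 = 79.1 kips.
Governing: min(146.3, 126.1, 79.1) = 79.1 kips → gross-section yield.

79.1 kips (gross-section yield governs)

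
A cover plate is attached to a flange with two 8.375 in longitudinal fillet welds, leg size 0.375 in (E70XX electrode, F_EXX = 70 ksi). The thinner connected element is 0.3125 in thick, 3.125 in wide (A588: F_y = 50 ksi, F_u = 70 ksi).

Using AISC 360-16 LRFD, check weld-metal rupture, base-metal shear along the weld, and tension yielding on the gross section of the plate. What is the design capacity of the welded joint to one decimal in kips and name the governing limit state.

Weld metal: throat = 0.707×0.375 = 0.26513 in, L = 2×8.375 = 16.75 in. φR_n = 0.75 × 0.6 × 70 × 0.26513 × 16.75 = 139.9 kips.
Base metal shear (0.3125 in plate): yield φR_n = 1.0×0.6×50×0.3125×16.75 = 157.0 kips; rupture φR_n = 0.75×0.6×70×0.3125×16.75 = 164.9 kips; take 157.0 kips (yield).
Tension yield (gross): A_g = 3.125×0.3125 = 0.97656 in². φR_n = 0.90 × 50 × 0.97656 = 43.9 kips.
Governing: min(139.9, 157.0, 43.9) = 43.9 kips → gross-section yield.

43.9 kips (gross-section yield governs)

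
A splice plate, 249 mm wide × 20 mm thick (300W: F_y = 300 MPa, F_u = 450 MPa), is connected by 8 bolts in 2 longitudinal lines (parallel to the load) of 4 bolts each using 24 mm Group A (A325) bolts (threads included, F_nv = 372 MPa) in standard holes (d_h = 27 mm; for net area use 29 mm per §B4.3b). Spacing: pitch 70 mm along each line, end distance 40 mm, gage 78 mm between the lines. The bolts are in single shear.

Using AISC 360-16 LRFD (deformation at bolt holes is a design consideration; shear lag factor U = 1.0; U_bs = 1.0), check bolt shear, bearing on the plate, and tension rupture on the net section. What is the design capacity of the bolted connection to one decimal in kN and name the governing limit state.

1009.7 kN (bolt shear governs)

Bolt shear: A_b = π(24)²/4 = 452.39 mm². φR_n = 0.75 × 372 × 452.39 × 8 × 1 = 1009.7 kN.
Bearing (20 mm plate, F_u = 450 MPa): end bolts L_c = 40 − 27/2 = 26.5, R_n = min(1.2×26.5×20×450, 2.4×24×20×450) = 286.2 kN/bolt; interior L_c = 70 − 27 = 43, R_n = 464.4 kN/bolt. φR_n = 0.75 × (2×286.2 + 6×464.4) = 2519.1 kN.
Tension rupture (net): A_n = (249 − 2×29)×20 = 3820 mm² (U = 1.0, A_e = A_n). φR_n = 0.75 × 450 × 3820 = 1289.3 kN.
Governing: min(1009.7, 2519.1, 1289.3) = 1009.7 kN → bolt shear.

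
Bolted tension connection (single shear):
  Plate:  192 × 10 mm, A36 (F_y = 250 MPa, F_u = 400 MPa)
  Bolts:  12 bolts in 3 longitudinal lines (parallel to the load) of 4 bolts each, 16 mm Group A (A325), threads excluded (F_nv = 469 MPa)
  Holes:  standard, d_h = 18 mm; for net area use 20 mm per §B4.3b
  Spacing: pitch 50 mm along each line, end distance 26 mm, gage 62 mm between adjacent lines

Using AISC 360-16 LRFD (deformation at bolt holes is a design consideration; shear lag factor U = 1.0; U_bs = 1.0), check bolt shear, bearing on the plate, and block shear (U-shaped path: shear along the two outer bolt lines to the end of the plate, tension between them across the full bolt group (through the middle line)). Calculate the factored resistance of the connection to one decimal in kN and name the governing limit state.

Bolt shear: A_b = π(16)²/4 = 201.06 mm². φR_n = 0.75 × 469 × 201.06 × 12 × 1 = 848.7 kN.
Bearing (10 mm plate, F_u = 400 MPa): end bolts L_c = 26 − 18/2 = 17, R_n = min(1.2×17×10×400, 2.4×16×10×400) = 81.6 kN/bolt; interior L_c = 50 − 18 = 32, R_n = 153.6 kN/bolt. φR_n = 0.75 × (3×81.6 + 9×153.6) = 1220.4 kN.
Block shear: shear path 2×[26+3×50] = 2×176 mm, A_gv = 3520, A_nv = 2×(176 − 3.5×20)×10 = 2120 mm²; tension across gage: (124 − 2×20)×10 = 840 mm². R_n = min(0.6×400×2120, 0.6×250×3520) + 1.0×400×840 = min(508.8, 528) + 336 = 844.8 kN. φR_n = 0.75 × 844.8 = 633.6 kN.
Governing: min(848.7, 1220.4, 633.6) = 633.6 kN → block shear.

633.6 kN (block shear governs)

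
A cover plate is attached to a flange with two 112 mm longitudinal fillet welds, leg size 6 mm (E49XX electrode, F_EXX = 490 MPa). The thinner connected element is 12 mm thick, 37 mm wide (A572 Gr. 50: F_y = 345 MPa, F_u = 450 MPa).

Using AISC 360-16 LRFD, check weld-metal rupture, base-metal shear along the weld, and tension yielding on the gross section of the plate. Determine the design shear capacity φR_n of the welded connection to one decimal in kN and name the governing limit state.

137.9 kN (gross-section yield governs)

Weld metal: throat = 0.707×6 = 4.242 mm, L = 2×112 = 224 mm. φR_n = 0.75 × 0.6 × 490 × 4.242 × 224 = 209.5 kN.
Base metal shear (12 mm plate): yield φR_n = 1.0×0.6×345×12×224 = 556.4 kN; rupture φR_n = 0.75×0.6×450×12×224 = 544.3 kN; take 544.3 kN (rupture).
Tension yield (gross): A_g = 37×12 = 444 mm². φR_n = 0.90 × 345 × 444 = 137.9 kN.
Governing: min(209.5, 544.3, 137.9) = 137.9 kN → gross-section yield.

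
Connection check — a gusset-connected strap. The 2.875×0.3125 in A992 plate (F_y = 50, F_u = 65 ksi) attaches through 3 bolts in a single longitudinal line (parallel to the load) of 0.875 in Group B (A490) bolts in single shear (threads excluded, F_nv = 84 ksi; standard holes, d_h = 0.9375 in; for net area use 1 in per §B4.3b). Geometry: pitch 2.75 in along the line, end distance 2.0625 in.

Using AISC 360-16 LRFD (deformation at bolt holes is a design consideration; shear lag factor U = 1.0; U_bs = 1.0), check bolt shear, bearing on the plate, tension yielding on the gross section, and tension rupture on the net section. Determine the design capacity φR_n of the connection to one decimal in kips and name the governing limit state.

Bolt shear: A_b = π(0.875)²/4 = 0.60132 in². φR_n = 0.75 × 84 × 0.60132 × 3 × 1 = 113.6 kips.
Bearing (0.3125 in plate, F_u = 65 ksi): end bolts L_c = 2.0625 − 0.9375/2 = 1.59375, R_n = min(1.2×1.59375×0.3125×65, 2.4×0.875×0.3125×65) = 38.848 kips/bolt; interior L_c = 2.75 − 0.9375 = 1.8125, R_n = 42.656 kips/bolt. φR_n = 0.75 × (1×38.848 + 2×42.656) = 93.1 kips.
Tension yield (gross): A_g = 2.875×0.3125 = 0.89844 in². φR_n = 0.90 × 50 × 0.89844 = 40.4 kips.
Tension rupture (net): A_n = (2.875 − 1×1)×0.3125 = 0.58594 in² (U = 1.0, A_e = A_n). φR_n = 0.75 × 65 × 0.58594 = 28.6 kips.
Governing: min(113.6, 93.1, 40.4, 28.6) = 28.6 kips → net-section rupture.

28.6 kips (net-section rupture governs)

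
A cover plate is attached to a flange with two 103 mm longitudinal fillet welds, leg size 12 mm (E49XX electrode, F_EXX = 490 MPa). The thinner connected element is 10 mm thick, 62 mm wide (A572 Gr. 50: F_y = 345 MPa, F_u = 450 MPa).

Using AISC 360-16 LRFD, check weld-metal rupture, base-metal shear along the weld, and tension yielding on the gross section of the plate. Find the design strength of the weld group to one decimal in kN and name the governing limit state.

192.5 kN (gross-section yield governs)

Weld metal: throat = 0.707×12 = 8.484 mm, L = 2×103 = 206 mm. φR_n = 0.75 × 0.6 × 490 × 8.484 × 206 = 385.4 kN.
Base metal shear (10 mm plate): yield φR_n = 1.0×0.6×345×10×206 = 426.4 kN; rupture φR_n = 0.75×0.6×450×10×206 = 417.2 kN; take 417.2 kN (rupture).
Tension yield (gross): A_g = 62×10 = 620 mm². φR_n = 0.90 × 345 × 620 = 192.5 kN.
Governing: min(385.4, 417.2, 192.5) = 192.5 kN → gross-section yield.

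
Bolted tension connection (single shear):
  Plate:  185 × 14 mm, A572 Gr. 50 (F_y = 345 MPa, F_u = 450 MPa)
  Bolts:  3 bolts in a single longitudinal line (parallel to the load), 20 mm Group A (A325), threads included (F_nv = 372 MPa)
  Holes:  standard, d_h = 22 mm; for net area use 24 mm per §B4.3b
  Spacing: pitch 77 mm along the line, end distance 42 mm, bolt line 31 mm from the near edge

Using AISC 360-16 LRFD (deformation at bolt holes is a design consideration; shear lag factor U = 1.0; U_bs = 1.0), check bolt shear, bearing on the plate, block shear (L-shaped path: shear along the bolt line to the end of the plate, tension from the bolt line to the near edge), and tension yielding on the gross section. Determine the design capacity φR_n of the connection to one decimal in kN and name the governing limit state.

263.0 kN (bolt shear governs)

Bolt shear: A_b = π(20)²/4 = 314.16 mm². φR_n = 0.75 × 372 × 314.16 × 3 × 1 = 263.0 kN.
Bearing (14 mm plate, F_u = 450 MPa): end bolts L_c = 42 − 22/2 = 31, R_n = min(1.2×31×14×450, 2.4×20×14×450) = 234.36 kN/bolt; interior L_c = 77 − 22 = 55, R_n = 302.4 kN/bolt. φR_n = 0.75 × (1×234.36 + 2×302.4) = 629.4 kN.
Block shear: shear path 1×[42+2×77] = 1×196 mm, A_gv = 2744, A_nv = 1×(196 − 2.5×24)×14 = 1904 mm²; tension to near edge: (31 − 0.5×24)×14 = 266 mm². R_n = min(0.6×450×1904, 0.6×345×2744) + 1.0×450×266 = min(514.08, 568.01) + 119.7 = 633.78 kN. φR_n = 0.75 × 633.78 = 475.3 kN.
Tension yield (gross): A_g = 185×14 = 2590 mm². φR_n = 0.90 × 345 × 2590 = 804.2 kN.
Governing: min(263.0, 629.4, 475.3, 804.2) = 263.0 kN → bolt shear.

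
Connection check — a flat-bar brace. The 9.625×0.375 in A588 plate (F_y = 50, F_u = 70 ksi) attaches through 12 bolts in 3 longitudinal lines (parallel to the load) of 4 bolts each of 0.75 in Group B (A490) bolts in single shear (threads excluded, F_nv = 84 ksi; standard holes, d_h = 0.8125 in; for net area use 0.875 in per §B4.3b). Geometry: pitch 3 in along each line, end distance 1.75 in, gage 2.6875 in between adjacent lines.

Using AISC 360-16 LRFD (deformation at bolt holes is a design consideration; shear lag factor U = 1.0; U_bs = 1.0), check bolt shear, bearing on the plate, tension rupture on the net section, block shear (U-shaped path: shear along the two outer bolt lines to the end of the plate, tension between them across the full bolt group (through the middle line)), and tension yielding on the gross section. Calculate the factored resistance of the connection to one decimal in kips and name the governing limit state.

Bolt shear: A_b = π(0.75)²/4 = 0.44179 in². φR_n = 0.75 × 84 × 0.44179 × 12 × 1 = 334.0 kips.
Bearing (0.375 in plate, F_u = 70 ksi): end bolts L_c = 1.75 − 0.8125/2 = 1.34375, R_n = min(1.2×1.34375×0.375×70, 2.4×0.75×0.375×70) = 42.328 kips/bolt; interior L_c = 3 − 0.8125 = 2.1875, R_n = 47.25 kips/bolt. φR_n = 0.75 × (3×42.328 + 9×47.25) = 414.2 kips.
Tension rupture (net): A_n = (9.625 − 3×0.875)×0.375 = 2.625 in² (U = 1.0, A_e = A_n). φR_n = 0.75 × 70 × 2.625 = 137.8 kips.
Block shear: shear path 2×[1.75+3×3] = 2×10.75 in, A_gv = 8.0625, A_nv = 2×(10.75 − 3.5×0.875)×0.375 = 5.7656 in²; tension across gage: (5.375 − 2×0.875)×0.375 = 1.3594 in². R_n = min(0.6×70×5.7656, 0.6×50×8.0625) + 1.0×70×1.3594 = min(242.16, 241.88) + 95.158 = 337.04 kips. φR_n = 0.75 × 337.04 = 252.8 kips.
Tension yield (gross): A_g = 9.625×0.375 = 3.6094 in². φR_n = 0.90 × 50 × 3.6094 = 162.4 kips.
Governing: min(334.0, 414.2, 137.8, 252.8, 162.4) = 137.8 kips → net-section rupture.

137.8 kips (net-section rupture governs)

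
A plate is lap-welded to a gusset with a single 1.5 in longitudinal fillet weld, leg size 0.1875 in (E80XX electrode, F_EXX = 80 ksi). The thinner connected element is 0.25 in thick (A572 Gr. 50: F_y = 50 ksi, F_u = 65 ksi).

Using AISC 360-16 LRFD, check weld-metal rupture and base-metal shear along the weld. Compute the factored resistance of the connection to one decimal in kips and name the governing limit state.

Weld metal: throat = 0.707×0.1875 = 0.13256 in, L = 1.5 in. φR_n = 0.75 × 0.6 × 80 × 0.13256 × 1.5 = 7.2 kips.
Base metal shear (0.25 in plate): yield φR_n = 1.0×0.6×50×0.25×1.5 = 11.3 kips; rupture φR_n = 0.75×0.6×65×0.25×1.5 = 11.0 kips; take 11.0 kips (rupture).
Governing: min(7.2, 11.0) = 7.2 kips → weld metal.

7.2 kips (weld metal governs)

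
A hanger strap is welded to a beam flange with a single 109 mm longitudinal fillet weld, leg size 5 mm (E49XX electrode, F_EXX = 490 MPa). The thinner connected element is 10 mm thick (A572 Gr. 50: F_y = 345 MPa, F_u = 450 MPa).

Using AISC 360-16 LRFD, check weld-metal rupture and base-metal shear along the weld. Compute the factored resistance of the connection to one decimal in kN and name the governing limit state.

85.0 kN (weld metal governs)

Weld metal: throat = 0.707×5 = 3.535 mm, L = 109 mm. φR_n = 0.75 × 0.6 × 490 × 3.535 × 109 = 85.0 kN.
Base metal shear (10 mm plate): yield φR_n = 1.0×0.6×345×10×109 = 225.6 kN; rupture φR_n = 0.75×0.6×450×10×109 = 220.7 kN; take 220.7 kN (rupture).
Governing: min(85.0, 220.7) = 85.0 kN → weld metal.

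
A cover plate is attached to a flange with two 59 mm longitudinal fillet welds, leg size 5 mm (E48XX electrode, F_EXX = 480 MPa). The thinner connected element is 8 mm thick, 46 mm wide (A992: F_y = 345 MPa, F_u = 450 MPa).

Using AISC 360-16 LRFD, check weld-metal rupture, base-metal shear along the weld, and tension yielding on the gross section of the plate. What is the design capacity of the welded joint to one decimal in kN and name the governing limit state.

Weld metal: throat = 0.707×5 = 3.535 mm, L = 2×59 = 118 mm. φR_n = 0.75 × 0.6 × 480 × 3.535 × 118 = 90.1 kN.
Base metal shear (8 mm plate): yield φR_n = 1.0×0.6×345×8×118 = 195.4 kN; rupture φR_n = 0.75×0.6×450×8×118 = 191.2 kN; take 191.2 kN (rupture).
Tension yield (gross): A_g = 46×8 = 368 mm². φR_n = 0.90 × 345 × 368 = 114.3 kN.
Governing: min(90.1, 191.2, 114.3) = 90.1 kN → weld metal.

90.1 kN (weld metal governs)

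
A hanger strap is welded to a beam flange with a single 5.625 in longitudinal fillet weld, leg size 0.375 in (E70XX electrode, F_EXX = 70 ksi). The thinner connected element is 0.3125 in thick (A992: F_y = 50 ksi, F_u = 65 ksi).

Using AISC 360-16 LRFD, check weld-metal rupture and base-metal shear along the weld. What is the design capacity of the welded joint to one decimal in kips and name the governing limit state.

47.0 kips (weld metal governs)

Weld metal: throat = 0.707×0.375 = 0.26513 in, L = 5.625 in. φR_n = 0.75 × 0.6 × 70 × 0.26513 × 5.625 = 47.0 kips.
Base metal shear (0.3125 in plate): yield φR_n = 1.0×0.6×50×0.3125×5.625 = 52.7 kips; rupture φR_n = 0.75×0.6×65×0.3125×5.625 = 51.4 kips; take 51.4 kips (rupture).
Governing: min(47.0, 51.4) = 47.0 kips → weld metal.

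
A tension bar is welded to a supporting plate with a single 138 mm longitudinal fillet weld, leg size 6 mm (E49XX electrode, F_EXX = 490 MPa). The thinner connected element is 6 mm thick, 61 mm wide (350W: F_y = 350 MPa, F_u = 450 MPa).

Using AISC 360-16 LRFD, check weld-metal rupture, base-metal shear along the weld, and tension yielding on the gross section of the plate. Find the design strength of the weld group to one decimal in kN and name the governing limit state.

Weld metal: throat = 0.707×6 = 4.242 mm, L = 138 mm. φR_n = 0.75 × 0.6 × 490 × 4.242 × 138 = 129.1 kN.
Base metal shear (6 mm plate): yield φR_n = 1.0×0.6×350×6×138 = 173.9 kN; rupture φR_n = 0.75×0.6×450×6×138 = 167.7 kN; take 167.7 kN (rupture).
Tension yield (gross): A_g = 61×6 = 366 mm². φR_n = 0.90 × 350 × 366 = 115.3 kN.
Governing: min(129.1, 167.7, 115.3) = 115.3 kN → gross-section yield.

115.3 kN (gross-section yield governs)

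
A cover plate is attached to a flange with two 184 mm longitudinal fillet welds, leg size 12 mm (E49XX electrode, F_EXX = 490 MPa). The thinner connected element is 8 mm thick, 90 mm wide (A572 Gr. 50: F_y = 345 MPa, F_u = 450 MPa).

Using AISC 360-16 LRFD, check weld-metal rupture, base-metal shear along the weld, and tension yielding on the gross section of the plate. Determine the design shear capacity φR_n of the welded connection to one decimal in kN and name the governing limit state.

Weld metal: throat = 0.707×12 = 8.484 mm, L = 2×184 = 368 mm. φR_n = 0.75 × 0.6 × 490 × 8.484 × 368 = 688.4 kN.
Base metal shear (8 mm plate): yield φR_n = 1.0×0.6×345×8×368 = 609.4 kN; rupture φR_n = 0.75×0.6×450×8×368 = 596.2 kN; take 596.2 kN (rupture).
Tension yield (gross): A_g = 90×8 = 720 mm². φR_n = 0.90 × 345 × 720 = 223.6 kN.
Governing: min(688.4, 596.2, 223.6) = 223.6 kN → gross-section yield.

223.6 kN (gross-section yield governs)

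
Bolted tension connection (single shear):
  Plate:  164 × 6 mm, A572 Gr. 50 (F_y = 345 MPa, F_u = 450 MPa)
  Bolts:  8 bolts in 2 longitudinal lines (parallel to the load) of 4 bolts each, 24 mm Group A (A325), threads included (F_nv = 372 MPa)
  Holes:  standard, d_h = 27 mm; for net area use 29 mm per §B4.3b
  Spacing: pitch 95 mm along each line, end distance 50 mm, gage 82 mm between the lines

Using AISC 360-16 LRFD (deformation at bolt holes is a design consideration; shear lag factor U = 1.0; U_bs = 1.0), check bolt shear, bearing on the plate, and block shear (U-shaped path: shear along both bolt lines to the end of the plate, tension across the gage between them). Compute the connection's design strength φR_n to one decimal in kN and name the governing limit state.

674.7 kN (block shear governs)

Bolt shear: A_b = π(24)²/4 = 452.39 mm². φR_n = 0.75 × 372 × 452.39 × 8 × 1 = 1009.7 kN.
Bearing (6 mm plate, F_u = 450 MPa): end bolts L_c = 50 − 27/2 = 36.5, R_n = min(1.2×36.5×6×450, 2.4×24×6×450) = 118.26 kN/bolt; interior L_c = 95 − 27 = 68, R_n = 155.52 kN/bolt. φR_n = 0.75 × (2×118.26 + 6×155.52) = 877.2 kN.
Block shear: shear path 2×[50+3×95] = 2×335 mm, A_gv = 4020, A_nv = 2×(335 − 3.5×29)×6 = 2802 mm²; tension across gage: (82 − 1×29)×6 = 318 mm². R_n = min(0.6×450×2802, 0.6×345×4020) + 1.0×450×318 = min(756.54, 832.14) + 143.1 = 899.64 kN. φR_n = 0.75 × 899.64 = 674.7 kN.
Governing: min(1009.7, 877.2, 674.7) = 674.7 kN → block shear.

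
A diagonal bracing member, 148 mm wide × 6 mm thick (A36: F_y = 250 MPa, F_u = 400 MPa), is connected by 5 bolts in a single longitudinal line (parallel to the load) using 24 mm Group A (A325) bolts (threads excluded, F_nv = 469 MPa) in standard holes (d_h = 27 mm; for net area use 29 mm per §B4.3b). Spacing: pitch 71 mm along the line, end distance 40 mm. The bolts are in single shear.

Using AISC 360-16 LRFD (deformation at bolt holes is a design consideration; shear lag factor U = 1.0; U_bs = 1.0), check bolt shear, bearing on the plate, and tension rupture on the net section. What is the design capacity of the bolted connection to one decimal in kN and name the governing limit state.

214.2 kN (net-section rupture governs)

Bolt shear: A_b = π(24)²/4 = 452.39 mm². φR_n = 0.75 × 469 × 452.39 × 5 × 1 = 795.6 kN.
Bearing (6 mm plate, F_u = 400 MPa): end bolts L_c = 40 − 27/2 = 26.5, R_n = min(1.2×26.5×6×400, 2.4×24×6×400) = 76.32 kN/bolt; interior L_c = 71 − 27 = 44, R_n = 126.72 kN/bolt. φR_n = 0.75 × (1×76.32 + 4×126.72) = 437.4 kN.
Tension rupture (net): A_n = (148 − 1×29)×6 = 714 mm² (U = 1.0, A_e = A_n). φR_n = 0.75 × 400 × 714 = 214.2 kN.
Governing: min(795.6, 437.4, 214.2) = 214.2 kN → net-section rupture.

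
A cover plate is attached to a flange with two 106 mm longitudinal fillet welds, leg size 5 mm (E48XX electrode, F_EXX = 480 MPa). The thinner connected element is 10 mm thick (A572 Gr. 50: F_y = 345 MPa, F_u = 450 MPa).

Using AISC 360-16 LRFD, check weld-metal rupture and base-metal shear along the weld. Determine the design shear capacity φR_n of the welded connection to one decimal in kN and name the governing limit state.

161.9 kN (weld metal governs)

Weld metal: throat = 0.707×5 = 3.535 mm, L = 2×106 = 212 mm. φR_n = 0.75 × 0.6 × 480 × 3.535 × 212 = 161.9 kN.
Base metal shear (10 mm plate): yield φR_n = 1.0×0.6×345×10×212 = 438.8 kN; rupture φR_n = 0.75×0.6×450×10×212 = 429.3 kN; take 429.3 kN (rupture).
Governing: min(161.9, 429.3) = 161.9 kN → weld metal.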